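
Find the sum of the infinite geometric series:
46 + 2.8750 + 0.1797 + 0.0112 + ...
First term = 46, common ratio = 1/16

For |r| < 1, S = a / (1 - r)
S = 46 / (1 - (1/16))
S = 46 / (15/16)
S = 736/15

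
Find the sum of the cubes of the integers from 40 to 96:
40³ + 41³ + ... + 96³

Use ∑_{k=1}^{n} k³ = [n(n+1)/2]², then subtract the first 39 terms.
∑_{k=1}^{96} k³ = [96×97/2]² = 4656² = 21678336
∑_{k=1}^{39} k³ = [39×40/2]² = 780² = 608400
∑_{k=40}^{96} k³ = 21678336 - 608400 = 21069936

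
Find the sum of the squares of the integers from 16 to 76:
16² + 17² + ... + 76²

Use ∑_{k=1}^{n} k² = n(n+1)(2n+1)/6, then subtract the first 15 terms.
∑_{k=1}^{76} k² = 76×77×153/6 = 149226
∑_{k=1}^{15} k² = 15×16×31/6 = 1240
∑_{k=16}^{76} k² = 149226 - 1240 = 147986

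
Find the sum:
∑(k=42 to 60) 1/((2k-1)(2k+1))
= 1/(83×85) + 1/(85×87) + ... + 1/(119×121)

Partial fractions: 1/((2k-1)(2k+1)) = (1/2)[1/(2k-1) - 1/(2k+1)]
The series telescopes:
= (1/2)[1/83 - 1/121]
= 19/10043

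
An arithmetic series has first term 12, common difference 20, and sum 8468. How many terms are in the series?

Using S = n/2 × [2a + (n-1)d]
8468 = n/2 × [2(12) + (n-1)(20)]
8468 = n/2 × [24 + 20n - 20]
16936 = n × [4 + 20n]
20n² + (4)n - 16936 = 0
Discriminant: Δ = (4)² - 4(20)(-16936) = 16 + 1354880 = 1354896
√Δ = 1164
n = [-(4) + √Δ] / (2·20) = (-4 + 1164) / 40 = 1160 / 40 = 29
(The negative root is discarded since n must be a positive integer.)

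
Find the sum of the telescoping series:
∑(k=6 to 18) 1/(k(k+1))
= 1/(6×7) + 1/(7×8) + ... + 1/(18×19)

Partial fractions: 1/(k(k+1)) = 1/k - 1/(k+1)
The series telescopes:
= (1/6 - 1/7) + (1/7 - 1/8) + ... + (1/18 - 1/19)
= 1/6 - 1/19
= 13/114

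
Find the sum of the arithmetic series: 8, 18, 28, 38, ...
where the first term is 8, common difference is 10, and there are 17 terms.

Sₙ = n/2 × (first + last)
Last term = a + (n-1)d = 8 + (17-1)×10 = 168
S_17 = 17/2 × (8 + 168)
S_17 = 17/2 × 176 = 1496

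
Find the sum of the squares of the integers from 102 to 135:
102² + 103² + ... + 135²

Use ∑_{k=1}^{n} k² = n(n+1)(2n+1)/6, then subtract the first 101 terms.
∑_{k=1}^{135} k² = 135×136×271/6 = 829260
∑_{k=1}^{101} k² = 101×102×203/6 = 348551
∑_{k=102}^{135} k² = 829260 - 348551 = 480709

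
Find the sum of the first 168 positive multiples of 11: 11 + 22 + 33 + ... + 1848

Factor out 11: = 11(1 + 2 + ... + 168) = 11 × n(n+1)/2
= 11 × 168×169/2
= 11 × 14196
= 156156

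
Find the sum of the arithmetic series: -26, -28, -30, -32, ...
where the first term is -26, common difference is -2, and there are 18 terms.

Sₙ = n/2 × (first + last)
Last term = a + (n-1)d = -26 + (18-1)×(-2) = -60
S_18 = 18/2 × (-26 + (-60))
S_18 = 18/2 × (-86) = -774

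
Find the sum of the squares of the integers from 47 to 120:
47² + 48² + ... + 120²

Use ∑_{k=1}^{n} k² = n(n+1)(2n+1)/6, then subtract the first 46 terms.
∑_{k=1}^{120} k² = 120×121×241/6 = 583220
∑_{k=1}^{46} k² = 46×47×93/6 = 33511
∑_{k=47}^{120} k² = 583220 - 33511 = 549709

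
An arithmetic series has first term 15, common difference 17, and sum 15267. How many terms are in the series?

Using S = n/2 × [2a + (n-1)d]
15267 = n/2 × [2(15) + (n-1)(17)]
15267 = n/2 × [30 + 17n - 17]
30534 = n × [13 + 17n]
17n² + (13)n - 30534 = 0
Discriminant: Δ = (13)² - 4(17)(-30534) = 169 + 2076312 = 2076481
√Δ = 1441
n = [-(13) + √Δ] / (2·17) = (-13 + 1441) / 34 = 1428 / 34 = 42
(The negative root is discarded since n must be a positive integer.)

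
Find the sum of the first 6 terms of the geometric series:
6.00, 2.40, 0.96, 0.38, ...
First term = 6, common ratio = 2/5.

Sₙ = a(1 - rⁿ) / (1 - r)
S_6 = 6(1 - (2/5)^6) / (1 - (2/5))
S_6 = 6(1 - (64/15625)) / (3/5)
S_6 = 31122/3125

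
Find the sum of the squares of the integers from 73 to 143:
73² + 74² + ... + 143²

Use ∑_{k=1}^{n} k² = n(n+1)(2n+1)/6, then subtract the first 72 terms.
∑_{k=1}^{143} k² = 143×144×287/6 = 984984
∑_{k=1}^{72} k² = 72×73×145/6 = 127020
∑_{k=73}^{143} k² = 984984 - 127020 = 857964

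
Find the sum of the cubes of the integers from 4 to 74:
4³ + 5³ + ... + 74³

Use ∑_{k=1}^{n} k³ = [n(n+1)/2]², then subtract the first 3 terms.
∑_{k=1}^{74} k³ = [74×75/2]² = 2775² = 7700625
∑_{k=1}^{3} k³ = [3×4/2]² = 6² = 36
∑_{k=4}^{74} k³ = 7700625 - 36 = 7700589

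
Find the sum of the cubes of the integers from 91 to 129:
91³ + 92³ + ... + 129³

Use ∑_{k=1}^{n} k³ = [n(n+1)/2]², then subtract the first 90 terms.
∑_{k=1}^{129} k³ = [129×130/2]² = 8385² = 70308225
∑_{k=1}^{90} k³ = [90×91/2]² = 4095² = 16769025
∑_{k=91}^{129} k³ = 70308225 - 16769025 = 53539200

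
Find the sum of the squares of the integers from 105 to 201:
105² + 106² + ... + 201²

Use ∑_{k=1}^{n} k² = n(n+1)(2n+1)/6, then subtract the first 104 terms.
∑_{k=1}^{201} k² = 201×202×403/6 = 2727101
∑_{k=1}^{104} k² = 104×105×209/6 = 380380
∑_{k=105}^{201} k² = 2727101 - 380380 = 2346721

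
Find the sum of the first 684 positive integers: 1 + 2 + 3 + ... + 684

Formula: ∑k = n(n+1)/2
= 684×685/2
= 468540/2
= 234270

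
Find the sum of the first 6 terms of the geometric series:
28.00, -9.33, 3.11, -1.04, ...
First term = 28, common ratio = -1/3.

Sₙ = a(1 - rⁿ) / (1 - r)
S_6 = 28(1 - (-1/3)^6) / (1 - (-1/3))
S_6 = 28(1 - (1/729)) / (4/3)
S_6 = 5096/243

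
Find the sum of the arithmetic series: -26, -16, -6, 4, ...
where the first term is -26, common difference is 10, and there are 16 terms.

Sₙ = n/2 × (first + last)
Last term = a + (n-1)d = -26 + (16-1)×10 = 124
S_16 = 16/2 × (-26 + 124)
S_16 = 16/2 × 98 = 784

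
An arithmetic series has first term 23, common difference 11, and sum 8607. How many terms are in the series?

Using S = n/2 × [2a + (n-1)d]
8607 = n/2 × [2(23) + (n-1)(11)]
8607 = n/2 × [46 + 11n - 11]
17214 = n × [35 + 11n]
11n² + (35)n - 17214 = 0
Discriminant: Δ = (35)² - 4(11)(-17214) = 1225 + 757416 = 758641
√Δ = 871
n = [-(35) + √Δ] / (2·11) = (-35 + 871) / 22 = 836 / 22 = 38
(The negative root is discarded since n must be a positive integer.)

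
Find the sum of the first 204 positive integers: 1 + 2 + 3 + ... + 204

Formula: ∑k = n(n+1)/2
= 204×205/2
= 41820/2
= 20910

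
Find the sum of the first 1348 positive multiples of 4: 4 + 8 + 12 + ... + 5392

Factor out 4: = 4(1 + 2 + ... + 1348) = 4 × n(n+1)/2
= 4 × 1348×1349/2
= 4 × 909226
= 3636904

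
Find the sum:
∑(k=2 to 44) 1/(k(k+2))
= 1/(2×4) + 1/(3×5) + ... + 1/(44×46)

Partial fractions: 1/(k(k+2)) = (1/2)[1/k - 1/(k+2)]
Telescoping leaves the first two and last two terms:
= (1/2)[1/2 + 1/3 - 1/45 - 1/46]
= 817/2070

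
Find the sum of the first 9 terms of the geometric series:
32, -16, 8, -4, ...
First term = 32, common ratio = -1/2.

Sₙ = a(1 - rⁿ) / (1 - r)
S_9 = 32(1 - (-1/2)^9) / (1 - (-1/2))
S_9 = 32(1 - (-1/512)) / (3/2)
S_9 = 171/8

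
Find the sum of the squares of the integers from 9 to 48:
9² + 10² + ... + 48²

Use ∑_{k=1}^{n} k² = n(n+1)(2n+1)/6, then subtract the first 8 terms.
∑_{k=1}^{48} k² = 48×49×97/6 = 38024
∑_{k=1}^{8} k² = 8×9×17/6 = 204
∑_{k=9}^{48} k² = 38024 - 204 = 37820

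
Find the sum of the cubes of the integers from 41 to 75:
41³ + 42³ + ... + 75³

Use ∑_{k=1}^{n} k³ = [n(n+1)/2]², then subtract the first 40 terms.
∑_{k=1}^{75} k³ = [75×76/2]² = 2850² = 8122500
∑_{k=1}^{40} k³ = [40×41/2]² = 820² = 672400
∑_{k=41}^{75} k³ = 8122500 - 672400 = 7450100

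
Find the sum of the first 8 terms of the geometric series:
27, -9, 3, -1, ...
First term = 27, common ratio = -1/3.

Sₙ = a(1 - rⁿ) / (1 - r)
S_8 = 27(1 - (-1/3)^8) / (1 - (-1/3))
S_8 = 27(1 - (1/6561)) / (4/3)
S_8 = 1640/81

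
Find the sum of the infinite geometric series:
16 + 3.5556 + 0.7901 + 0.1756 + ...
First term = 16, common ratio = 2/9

For |r| < 1, S = a / (1 - r)
S = 16 / (1 - (2/9))
S = 16 / (7/9)
S = 144/7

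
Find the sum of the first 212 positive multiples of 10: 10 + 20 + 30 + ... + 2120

Factor out 10: = 10(1 + 2 + ... + 212) = 10 × n(n+1)/2
= 10 × 212×213/2
= 10 × 22578
= 225780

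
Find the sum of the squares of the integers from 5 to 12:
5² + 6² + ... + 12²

Use ∑_{k=1}^{n} k² = n(n+1)(2n+1)/6, then subtract the first 4 terms.
∑_{k=1}^{12} k² = 12×13×25/6 = 650
∑_{k=1}^{4} k² = 4×5×9/6 = 30
∑_{k=5}^{12} k² = 650 - 30 = 620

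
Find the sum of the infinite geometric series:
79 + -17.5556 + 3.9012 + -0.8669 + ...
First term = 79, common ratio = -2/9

For |r| < 1, S = a / (1 - r)
S = 79 / (1 - (-2/9))
S = 79 / (11/9)
S = 711/11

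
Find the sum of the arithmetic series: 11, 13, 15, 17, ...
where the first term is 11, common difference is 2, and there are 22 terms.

Sₙ = n/2 × (first + last)
Last term = a + (n-1)d = 11 + (22-1)×2 = 53
S_22 = 22/2 × (11 + 53)
S_22 = 22/2 × 64 = 704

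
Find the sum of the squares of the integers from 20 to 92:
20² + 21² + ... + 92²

Use ∑_{k=1}^{n} k² = n(n+1)(2n+1)/6, then subtract the first 19 terms.
∑_{k=1}^{92} k² = 92×93×185/6 = 263810
∑_{k=1}^{19} k² = 19×20×39/6 = 2470
∑_{k=20}^{92} k² = 263810 - 2470 = 261340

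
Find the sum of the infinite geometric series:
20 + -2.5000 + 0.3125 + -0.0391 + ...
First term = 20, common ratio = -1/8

For |r| < 1, S = a / (1 - r)
S = 20 / (1 - (-1/8))
S = 20 / (9/8)
S = 160/9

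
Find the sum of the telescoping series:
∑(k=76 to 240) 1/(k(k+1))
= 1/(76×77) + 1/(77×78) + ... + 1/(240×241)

Partial fractions: 1/(k(k+1)) = 1/k - 1/(k+1)
The series telescopes:
= (1/76 - 1/77) + (1/77 - 1/78) + ... + (1/240 - 1/241)
= 1/76 - 1/241
= 165/18316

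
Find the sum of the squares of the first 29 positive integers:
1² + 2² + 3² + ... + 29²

Formula: ∑k² = n(n+1)(2n+1)/6
= 29×30×59/6
= 51330/6
= 8555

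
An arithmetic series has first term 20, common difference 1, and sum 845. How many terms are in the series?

Using S = n/2 × [2a + (n-1)d]
845 = n/2 × [2(20) + (n-1)(1)]
845 = n/2 × [40 + 1n - 1]
1690 = n × [39 + 1n]
1n² + (39)n - 1690 = 0
Discriminant: Δ = (39)² - 4(1)(-1690) = 1521 + 6760 = 8281
√Δ = 91
n = [-(39) + √Δ] / (2·1) = (-39 + 91) / 2 = 52 / 2 = 26
(The negative root is discarded since n must be a positive integer.)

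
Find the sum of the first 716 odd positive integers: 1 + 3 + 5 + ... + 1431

Sum of first n odd numbers = n²
= 716²
= 512656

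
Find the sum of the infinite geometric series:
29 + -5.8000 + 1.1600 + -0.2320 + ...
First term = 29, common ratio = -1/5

For |r| < 1, S = a / (1 - r)
S = 29 / (1 - (-1/5))
S = 29 / (6/5)
S = 145/6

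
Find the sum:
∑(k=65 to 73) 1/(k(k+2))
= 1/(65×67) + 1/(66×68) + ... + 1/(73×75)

Partial fractions: 1/(k(k+2)) = (1/2)[1/k - 1/(k+2)]
Telescoping leaves the first two and last two terms:
= (1/2)[1/65 + 1/66 - 1/74 - 1/75]
= 244/132275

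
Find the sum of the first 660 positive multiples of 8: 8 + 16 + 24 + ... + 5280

Factor out 8: = 8(1 + 2 + ... + 660) = 8 × n(n+1)/2
= 8 × 660×661/2
= 8 × 218130
= 1745040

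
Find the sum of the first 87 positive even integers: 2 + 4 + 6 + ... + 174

Sum of first n even numbers = n(n+1)
= 87×88
= 7656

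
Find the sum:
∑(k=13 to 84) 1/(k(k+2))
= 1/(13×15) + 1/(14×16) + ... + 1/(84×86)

Partial fractions: 1/(k(k+2)) = (1/2)[1/k - 1/(k+2)]
Telescoping leaves the first two and last two terms:
= (1/2)[1/13 + 1/14 - 1/85 - 1/86]
= 20781/332605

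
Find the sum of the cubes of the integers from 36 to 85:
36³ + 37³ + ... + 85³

Use ∑_{k=1}^{n} k³ = [n(n+1)/2]², then subtract the first 35 terms.
∑_{k=1}^{85} k³ = [85×86/2]² = 3655² = 13359025
∑_{k=1}^{35} k³ = [35×36/2]² = 630² = 396900
∑_{k=36}^{85} k³ = 13359025 - 396900 = 12962125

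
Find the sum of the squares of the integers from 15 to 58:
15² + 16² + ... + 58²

Use ∑_{k=1}^{n} k² = n(n+1)(2n+1)/6, then subtract the first 14 terms.
∑_{k=1}^{58} k² = 58×59×117/6 = 66729
∑_{k=1}^{14} k² = 14×15×29/6 = 1015
∑_{k=15}^{58} k² = 66729 - 1015 = 65714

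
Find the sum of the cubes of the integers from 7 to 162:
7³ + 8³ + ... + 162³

Use ∑_{k=1}^{n} k³ = [n(n+1)/2]², then subtract the first 6 terms.
∑_{k=1}^{162} k³ = [162×163/2]² = 13203² = 174319209
∑_{k=1}^{6} k³ = [6×7/2]² = 21² = 441
∑_{k=7}^{162} k³ = 174319209 - 441 = 174318768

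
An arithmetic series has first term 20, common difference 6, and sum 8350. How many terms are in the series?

Using S = n/2 × [2a + (n-1)d]
8350 = n/2 × [2(20) + (n-1)(6)]
8350 = n/2 × [40 + 6n - 6]
16700 = n × [34 + 6n]
6n² + (34)n - 16700 = 0
Discriminant: Δ = (34)² - 4(6)(-16700) = 1156 + 400800 = 401956
√Δ = 634
n = [-(34) + √Δ] / (2·6) = (-34 + 634) / 12 = 600 / 12 = 50
(The negative root is discarded since n must be a positive integer.)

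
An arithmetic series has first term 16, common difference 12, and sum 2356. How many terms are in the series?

Using S = n/2 × [2a + (n-1)d]
2356 = n/2 × [2(16) + (n-1)(12)]
2356 = n/2 × [32 + 12n - 12]
4712 = n × [20 + 12n]
12n² + (20)n - 4712 = 0
Discriminant: Δ = (20)² - 4(12)(-4712) = 400 + 226176 = 226576
√Δ = 476
n = [-(20) + √Δ] / (2·12) = (-20 + 476) / 24 = 456 / 24 = 19
(The negative root is discarded since n must be a positive integer.)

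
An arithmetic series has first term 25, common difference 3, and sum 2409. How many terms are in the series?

Using S = n/2 × [2a + (n-1)d]
2409 = n/2 × [2(25) + (n-1)(3)]
2409 = n/2 × [50 + 3n - 3]
4818 = n × [47 + 3n]
3n² + (47)n - 4818 = 0
Discriminant: Δ = (47)² - 4(3)(-4818) = 2209 + 57816 = 60025
√Δ = 245
n = [-(47) + √Δ] / (2·3) = (-47 + 245) / 6 = 198 / 6 = 33
(The negative root is discarded since n must be a positive integer.)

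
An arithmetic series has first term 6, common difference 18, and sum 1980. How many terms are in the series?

Using S = n/2 × [2a + (n-1)d]
1980 = n/2 × [2(6) + (n-1)(18)]
1980 = n/2 × [12 + 18n - 18]
3960 = n × [-6 + 18n]
18n² + (-6)n - 3960 = 0
Discriminant: Δ = (-6)² - 4(18)(-3960) = 36 + 285120 = 285156
√Δ = 534
n = [-(-6) + √Δ] / (2·18) = (6 + 534) / 36 = 540 / 36 = 15
(The negative root is discarded since n must be a positive integer.)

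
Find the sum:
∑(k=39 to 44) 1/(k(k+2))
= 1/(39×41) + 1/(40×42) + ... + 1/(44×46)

Partial fractions: 1/(k(k+2)) = (1/2)[1/k - 1/(k+2)]
Telescoping leaves the first two and last two terms:
= (1/2)[1/39 + 1/40 - 1/45 - 1/46]
= 719/215280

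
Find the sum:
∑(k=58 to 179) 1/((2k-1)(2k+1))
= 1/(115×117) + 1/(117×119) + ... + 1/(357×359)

Partial fractions: 1/((2k-1)(2k+1)) = (1/2)[1/(2k-1) - 1/(2k+1)]
The series telescopes:
= (1/2)[1/115 - 1/359]
= 122/41285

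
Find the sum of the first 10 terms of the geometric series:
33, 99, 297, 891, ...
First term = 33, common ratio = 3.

Sₙ = a(1 - rⁿ) / (1 - r)
S_10 = 33(1 - 3^10) / (1 - 3)
S_10 = 33(1 - 59049) / (-2)
S_10 = 974292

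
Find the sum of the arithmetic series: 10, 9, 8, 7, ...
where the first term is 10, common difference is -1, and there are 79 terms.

Sₙ = n/2 × (first + last)
Last term = a + (n-1)d = 10 + (79-1)×(-1) = -68
S_79 = 79/2 × (10 + (-68))
S_79 = 79/2 × (-58) = -2291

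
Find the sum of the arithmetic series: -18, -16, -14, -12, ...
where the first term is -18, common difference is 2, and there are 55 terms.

Sₙ = n/2 × (first + last)
Last term = a + (n-1)d = -18 + (55-1)×2 = 90
S_55 = 55/2 × (-18 + 90)
S_55 = 55/2 × 72 = 1980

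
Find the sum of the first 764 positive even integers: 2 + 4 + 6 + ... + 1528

Sum of first n even numbers = n(n+1)
= 764×765
= 584460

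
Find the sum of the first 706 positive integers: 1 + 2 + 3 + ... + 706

Formula: ∑k = n(n+1)/2
= 706×707/2
= 499142/2
= 249571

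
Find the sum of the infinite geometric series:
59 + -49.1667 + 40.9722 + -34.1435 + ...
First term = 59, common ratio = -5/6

For |r| < 1, S = a / (1 - r)
S = 59 / (1 - (-5/6))
S = 59 / (11/6)
S = 354/11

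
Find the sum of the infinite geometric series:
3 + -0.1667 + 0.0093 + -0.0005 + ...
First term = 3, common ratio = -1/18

For |r| < 1, S = a / (1 - r)
S = 3 / (1 - (-1/18))
S = 3 / (19/18)
S = 54/19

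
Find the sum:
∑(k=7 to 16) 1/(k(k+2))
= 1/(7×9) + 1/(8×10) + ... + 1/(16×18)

Partial fractions: 1/(k(k+2)) = (1/2)[1/k - 1/(k+2)]
Telescoping leaves the first two and last two terms:
= (1/2)[1/7 + 1/8 - 1/17 - 1/18]
= 1315/17136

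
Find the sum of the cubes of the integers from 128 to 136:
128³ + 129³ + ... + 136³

Use ∑_{k=1}^{n} k³ = [n(n+1)/2]², then subtract the first 127 terms.
∑_{k=1}^{136} k³ = [136×137/2]² = 9316² = 86787856
∑_{k=1}^{127} k³ = [127×128/2]² = 8128² = 66064384
∑_{k=128}^{136} k³ = 86787856 - 66064384 = 20723472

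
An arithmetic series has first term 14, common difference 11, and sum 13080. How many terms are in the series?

Using S = n/2 × [2a + (n-1)d]
13080 = n/2 × [2(14) + (n-1)(11)]
13080 = n/2 × [28 + 11n - 11]
26160 = n × [17 + 11n]
11n² + (17)n - 26160 = 0
Discriminant: Δ = (17)² - 4(11)(-26160) = 289 + 1151040 = 1151329
√Δ = 1073
n = [-(17) + √Δ] / (2·11) = (-17 + 1073) / 22 = 1056 / 22 = 48
(The negative root is discarded since n must be a positive integer.)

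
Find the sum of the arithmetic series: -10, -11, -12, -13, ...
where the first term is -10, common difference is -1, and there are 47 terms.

Sₙ = n/2 × (first + last)
Last term = a + (n-1)d = -10 + (47-1)×(-1) = -56
S_47 = 47/2 × (-10 + (-56))
S_47 = 47/2 × (-66) = -1551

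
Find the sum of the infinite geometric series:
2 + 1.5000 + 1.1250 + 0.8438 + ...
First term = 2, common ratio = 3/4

For |r| < 1, S = a / (1 - r)
S = 2 / (1 - (3/4))
S = 2 / (1/4)
S = 8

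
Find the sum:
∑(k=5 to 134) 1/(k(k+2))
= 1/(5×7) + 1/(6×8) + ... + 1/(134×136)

Partial fractions: 1/(k(k+2)) = (1/2)[1/k - 1/(k+2)]
Telescoping leaves the first two and last two terms:
= (1/2)[1/5 + 1/6 - 1/135 - 1/136]
= 6461/36720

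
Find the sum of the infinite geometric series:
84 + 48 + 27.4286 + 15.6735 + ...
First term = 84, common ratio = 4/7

For |r| < 1, S = a / (1 - r)
S = 84 / (1 - (4/7))
S = 84 / (3/7)
S = 196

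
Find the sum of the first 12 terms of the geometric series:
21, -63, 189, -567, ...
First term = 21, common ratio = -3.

Sₙ = a(1 - rⁿ) / (1 - r)
S_12 = 21(1 - (-3)^12) / (1 - (-3))
S_12 = 21(1 - 531441) / (4)
S_12 = -2790060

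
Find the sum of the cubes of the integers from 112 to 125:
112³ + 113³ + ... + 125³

Use ∑_{k=1}^{n} k³ = [n(n+1)/2]², then subtract the first 111 terms.
∑_{k=1}^{125} k³ = [125×126/2]² = 7875² = 62015625
∑_{k=1}^{111} k³ = [111×112/2]² = 6216² = 38638656
∑_{k=112}^{125} k³ = 62015625 - 38638656 = 23376969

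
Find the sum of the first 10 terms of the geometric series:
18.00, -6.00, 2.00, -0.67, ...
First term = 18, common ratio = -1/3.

Sₙ = a(1 - rⁿ) / (1 - r)
S_10 = 18(1 - (-1/3)^10) / (1 - (-1/3))
S_10 = 18(1 - (1/59049)) / (4/3)
S_10 = 29524/2187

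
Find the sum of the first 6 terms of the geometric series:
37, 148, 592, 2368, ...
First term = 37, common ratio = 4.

Sₙ = a(1 - rⁿ) / (1 - r)
S_6 = 37(1 - 4^6) / (1 - 4)
S_6 = 37(1 - 4096) / (-3)
S_6 = 50505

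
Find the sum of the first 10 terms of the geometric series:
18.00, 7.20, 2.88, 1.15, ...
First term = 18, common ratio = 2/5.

Sₙ = a(1 - rⁿ) / (1 - r)
S_10 = 18(1 - (2/5)^10) / (1 - (2/5))
S_10 = 18(1 - (1024/9765625)) / (3/5)
S_10 = 58587606/1953125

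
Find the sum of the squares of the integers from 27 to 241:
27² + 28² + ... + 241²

Use ∑_{k=1}^{n} k² = n(n+1)(2n+1)/6, then subtract the first 26 terms.
∑_{k=1}^{241} k² = 241×242×483/6 = 4694921
∑_{k=1}^{26} k² = 26×27×53/6 = 6201
∑_{k=27}^{241} k² = 4694921 - 6201 = 4688720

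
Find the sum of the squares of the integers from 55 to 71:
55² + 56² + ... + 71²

Use ∑_{k=1}^{n} k² = n(n+1)(2n+1)/6, then subtract the first 54 terms.
∑_{k=1}^{71} k² = 71×72×143/6 = 121836
∑_{k=1}^{54} k² = 54×55×109/6 = 53955
∑_{k=55}^{71} k² = 121836 - 53955 = 67881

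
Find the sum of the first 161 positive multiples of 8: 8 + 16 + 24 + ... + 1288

Factor out 8: = 8(1 + 2 + ... + 161) = 8 × n(n+1)/2
= 8 × 161×162/2
= 8 × 13041
= 104328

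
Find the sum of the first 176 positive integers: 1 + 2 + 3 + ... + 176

Formula: ∑k = n(n+1)/2
= 176×177/2
= 31152/2
= 15576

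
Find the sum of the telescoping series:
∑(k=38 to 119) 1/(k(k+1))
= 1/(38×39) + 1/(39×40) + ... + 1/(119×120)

Partial fractions: 1/(k(k+1)) = 1/k - 1/(k+1)
The series telescopes:
= (1/38 - 1/39) + (1/39 - 1/40) + ... + (1/119 - 1/120)
= 1/38 - 1/120
= 41/2280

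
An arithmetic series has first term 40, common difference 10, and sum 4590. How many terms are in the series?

Using S = n/2 × [2a + (n-1)d]
4590 = n/2 × [2(40) + (n-1)(10)]
4590 = n/2 × [80 + 10n - 10]
9180 = n × [70 + 10n]
10n² + (70)n - 9180 = 0
Discriminant: Δ = (70)² - 4(10)(-9180) = 4900 + 367200 = 372100
√Δ = 610
n = [-(70) + √Δ] / (2·10) = (-70 + 610) / 20 = 540 / 20 = 27
(The negative root is discarded since n must be a positive integer.)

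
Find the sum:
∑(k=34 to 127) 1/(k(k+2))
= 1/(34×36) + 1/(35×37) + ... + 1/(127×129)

Partial fractions: 1/(k(k+2)) = (1/2)[1/k - 1/(k+2)]
Telescoping leaves the first two and last two terms:
= (1/2)[1/34 + 1/35 - 1/128 - 1/129]
= 416749/19649280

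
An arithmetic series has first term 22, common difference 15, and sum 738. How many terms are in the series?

Using S = n/2 × [2a + (n-1)d]
738 = n/2 × [2(22) + (n-1)(15)]
738 = n/2 × [44 + 15n - 15]
1476 = n × [29 + 15n]
15n² + (29)n - 1476 = 0
Discriminant: Δ = (29)² - 4(15)(-1476) = 841 + 88560 = 89401
√Δ = 299
n = [-(29) + √Δ] / (2·15) = (-29 + 299) / 30 = 270 / 30 = 9
(The negative root is discarded since n must be a positive integer.)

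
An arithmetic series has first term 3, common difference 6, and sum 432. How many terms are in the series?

Using S = n/2 × [2a + (n-1)d]
432 = n/2 × [2(3) + (n-1)(6)]
432 = n/2 × [6 + 6n - 6]
864 = n × [0 + 6n]
6n² + (0)n - 864 = 0
Discriminant: Δ = (0)² - 4(6)(-864) = 0 + 20736 = 20736
√Δ = 144
n = [-(0) + √Δ] / (2·6) = (0 + 144) / 12 = 144 / 12 = 12
(The negative root is discarded since n must be a positive integer.)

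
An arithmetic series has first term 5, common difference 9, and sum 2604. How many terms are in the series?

Using S = n/2 × [2a + (n-1)d]
2604 = n/2 × [2(5) + (n-1)(9)]
2604 = n/2 × [10 + 9n - 9]
5208 = n × [1 + 9n]
9n² + (1)n - 5208 = 0
Discriminant: Δ = (1)² - 4(9)(-5208) = 1 + 187488 = 187489
√Δ = 433
n = [-(1) + √Δ] / (2·9) = (-1 + 433) / 18 = 432 / 18 = 24
(The negative root is discarded since n must be a positive integer.)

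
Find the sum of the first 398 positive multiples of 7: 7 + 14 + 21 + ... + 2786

Factor out 7: = 7(1 + 2 + ... + 398) = 7 × n(n+1)/2
= 7 × 398×399/2
= 7 × 79401
= 555807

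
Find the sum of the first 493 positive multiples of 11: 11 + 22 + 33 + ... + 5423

Factor out 11: = 11(1 + 2 + ... + 493) = 11 × n(n+1)/2
= 11 × 493×494/2
= 11 × 121771
= 1339481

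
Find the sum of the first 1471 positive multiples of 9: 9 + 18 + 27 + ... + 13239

Factor out 9: = 9(1 + 2 + ... + 1471) = 9 × n(n+1)/2
= 9 × 1471×1472/2
= 9 × 1082656
= 9743904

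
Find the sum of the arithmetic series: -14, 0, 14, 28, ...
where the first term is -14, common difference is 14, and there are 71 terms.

Sₙ = n/2 × (first + last)
Last term = a + (n-1)d = -14 + (71-1)×14 = 966
S_71 = 71/2 × (-14 + 966)
S_71 = 71/2 × 952 = 33796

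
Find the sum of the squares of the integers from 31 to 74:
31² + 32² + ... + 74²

Use ∑_{k=1}^{n} k² = n(n+1)(2n+1)/6, then subtract the first 30 terms.
∑_{k=1}^{74} k² = 74×75×149/6 = 137825
∑_{k=1}^{30} k² = 30×31×61/6 = 9455
∑_{k=31}^{74} k² = 137825 - 9455 = 128370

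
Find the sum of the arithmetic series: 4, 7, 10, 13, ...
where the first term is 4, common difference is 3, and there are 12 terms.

Sₙ = n/2 × (first + last)
Last term = a + (n-1)d = 4 + (12-1)×3 = 37
S_12 = 12/2 × (4 + 37)
S_12 = 12/2 × 41 = 246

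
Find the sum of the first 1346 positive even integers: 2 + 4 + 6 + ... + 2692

Sum of first n even numbers = n(n+1)
= 1346×1347
= 1813062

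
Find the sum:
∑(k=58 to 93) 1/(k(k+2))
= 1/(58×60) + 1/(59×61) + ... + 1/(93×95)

Partial fractions: 1/(k(k+2)) = (1/2)[1/k - 1/(k+2)]
Telescoping leaves the first two and last two terms:
= (1/2)[1/58 + 1/59 - 1/94 - 1/95]
= 99513/15279230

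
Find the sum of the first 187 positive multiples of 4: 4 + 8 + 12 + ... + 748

Factor out 4: = 4(1 + 2 + ... + 187) = 4 × n(n+1)/2
= 4 × 187×188/2
= 4 × 17578
= 70312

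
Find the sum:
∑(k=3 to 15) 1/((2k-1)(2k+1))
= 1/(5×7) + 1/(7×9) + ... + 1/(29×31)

Partial fractions: 1/((2k-1)(2k+1)) = (1/2)[1/(2k-1) - 1/(2k+1)]
The series telescopes:
= (1/2)[1/5 - 1/31]
= 13/155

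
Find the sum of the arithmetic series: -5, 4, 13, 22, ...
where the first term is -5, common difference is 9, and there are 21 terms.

Sₙ = n/2 × (first + last)
Last term = a + (n-1)d = -5 + (21-1)×9 = 175
S_21 = 21/2 × (-5 + 175)
S_21 = 21/2 × 170 = 1785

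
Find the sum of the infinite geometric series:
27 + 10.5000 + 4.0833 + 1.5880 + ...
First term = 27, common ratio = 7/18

For |r| < 1, S = a / (1 - r)
S = 27 / (1 - (7/18))
S = 27 / (11/18)
S = 486/11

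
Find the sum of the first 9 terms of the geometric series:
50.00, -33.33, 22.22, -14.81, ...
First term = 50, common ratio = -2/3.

Sₙ = a(1 - rⁿ) / (1 - r)
S_9 = 50(1 - (-2/3)^9) / (1 - (-2/3))
S_9 = 50(1 - (-512/19683)) / (5/3)
S_9 = 201950/6561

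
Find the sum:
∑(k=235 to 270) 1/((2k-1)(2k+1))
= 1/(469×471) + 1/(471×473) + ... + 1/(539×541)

Partial fractions: 1/((2k-1)(2k+1)) = (1/2)[1/(2k-1) - 1/(2k+1)]
The series telescopes:
= (1/2)[1/469 - 1/541]
= 36/253729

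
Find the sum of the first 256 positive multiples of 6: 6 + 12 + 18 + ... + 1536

Factor out 6: = 6(1 + 2 + ... + 256) = 6 × n(n+1)/2
= 6 × 256×257/2
= 6 × 32896
= 197376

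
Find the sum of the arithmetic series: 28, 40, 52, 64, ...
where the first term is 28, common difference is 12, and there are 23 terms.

Sₙ = n/2 × (first + last)
Last term = a + (n-1)d = 28 + (23-1)×12 = 292
S_23 = 23/2 × (28 + 292)
S_23 = 23/2 × 320 = 3680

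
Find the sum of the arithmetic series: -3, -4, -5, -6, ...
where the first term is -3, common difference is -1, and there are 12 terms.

Sₙ = n/2 × (first + last)
Last term = a + (n-1)d = -3 + (12-1)×(-1) = -14
S_12 = 12/2 × (-3 + (-14))
S_12 = 12/2 × (-17) = -102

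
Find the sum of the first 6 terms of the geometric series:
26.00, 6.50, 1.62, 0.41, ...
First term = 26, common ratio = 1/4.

Sₙ = a(1 - rⁿ) / (1 - r)
S_6 = 26(1 - (1/4)^6) / (1 - (1/4))
S_6 = 26(1 - (1/4096)) / (3/4)
S_6 = 17745/512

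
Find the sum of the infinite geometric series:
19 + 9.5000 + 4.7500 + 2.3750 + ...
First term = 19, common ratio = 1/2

For |r| < 1, S = a / (1 - r)
S = 19 / (1 - (1/2))
S = 19 / (1/2)
S = 38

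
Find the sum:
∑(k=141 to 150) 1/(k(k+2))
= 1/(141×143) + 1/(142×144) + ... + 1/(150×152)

Partial fractions: 1/(k(k+2)) = (1/2)[1/k - 1/(k+2)]
Telescoping leaves the first two and last two terms:
= (1/2)[1/141 + 1/142 - 1/151 - 1/152]
= 214375/459544944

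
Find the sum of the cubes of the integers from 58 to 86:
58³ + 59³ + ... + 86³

Use ∑_{k=1}^{n} k³ = [n(n+1)/2]², then subtract the first 57 terms.
∑_{k=1}^{86} k³ = [86×87/2]² = 3741² = 13995081
∑_{k=1}^{57} k³ = [57×58/2]² = 1653² = 2732409
∑_{k=58}^{86} k³ = 13995081 - 2732409 = 11262672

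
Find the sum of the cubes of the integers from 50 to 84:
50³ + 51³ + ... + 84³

Use ∑_{k=1}^{n} k³ = [n(n+1)/2]², then subtract the first 49 terms.
∑_{k=1}^{84} k³ = [84×85/2]² = 3570² = 12744900
∑_{k=1}^{49} k³ = [49×50/2]² = 1225² = 1500625
∑_{k=50}^{84} k³ = 12744900 - 1500625 = 11244275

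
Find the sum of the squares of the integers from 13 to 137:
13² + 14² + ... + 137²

Use ∑_{k=1}^{n} k² = n(n+1)(2n+1)/6, then subtract the first 12 terms.
∑_{k=1}^{137} k² = 137×138×275/6 = 866525
∑_{k=1}^{12} k² = 12×13×25/6 = 650
∑_{k=13}^{137} k² = 866525 - 650 = 865875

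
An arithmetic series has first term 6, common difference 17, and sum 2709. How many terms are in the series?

Using S = n/2 × [2a + (n-1)d]
2709 = n/2 × [2(6) + (n-1)(17)]
2709 = n/2 × [12 + 17n - 17]
5418 = n × [-5 + 17n]
17n² + (-5)n - 5418 = 0
Discriminant: Δ = (-5)² - 4(17)(-5418) = 25 + 368424 = 368449
√Δ = 607
n = [-(-5) + √Δ] / (2·17) = (5 + 607) / 34 = 612 / 34 = 18
(The negative root is discarded since n must be a positive integer.)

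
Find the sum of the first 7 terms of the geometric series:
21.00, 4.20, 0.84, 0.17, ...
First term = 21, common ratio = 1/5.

Sₙ = a(1 - rⁿ) / (1 - r)
S_7 = 21(1 - (1/5)^7) / (1 - (1/5))
S_7 = 21(1 - (1/78125)) / (4/5)
S_7 = 410151/15625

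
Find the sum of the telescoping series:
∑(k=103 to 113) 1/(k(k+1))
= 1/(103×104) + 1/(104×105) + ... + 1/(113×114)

Partial fractions: 1/(k(k+1)) = 1/k - 1/(k+1)
The series telescopes:
= (1/103 - 1/104) + (1/104 - 1/105) + ... + (1/113 - 1/114)
= 1/103 - 1/114
= 11/11742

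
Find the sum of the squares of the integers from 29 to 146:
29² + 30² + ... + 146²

Use ∑_{k=1}^{n} k² = n(n+1)(2n+1)/6, then subtract the first 28 terms.
∑_{k=1}^{146} k² = 146×147×293/6 = 1048061
∑_{k=1}^{28} k² = 28×29×57/6 = 7714
∑_{k=29}^{146} k² = 1048061 - 7714 = 1040347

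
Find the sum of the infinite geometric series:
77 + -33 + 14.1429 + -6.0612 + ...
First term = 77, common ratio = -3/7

For |r| < 1, S = a / (1 - r)
S = 77 / (1 - (-3/7))
S = 77 / (10/7)
S = 539/10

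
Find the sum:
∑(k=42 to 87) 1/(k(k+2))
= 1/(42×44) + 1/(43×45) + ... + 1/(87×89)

Partial fractions: 1/(k(k+2)) = (1/2)[1/k - 1/(k+2)]
Telescoping leaves the first two and last two terms:
= (1/2)[1/42 + 1/43 - 1/88 - 1/89]
= 173029/14144592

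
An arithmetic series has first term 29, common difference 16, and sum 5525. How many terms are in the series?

Using S = n/2 × [2a + (n-1)d]
5525 = n/2 × [2(29) + (n-1)(16)]
5525 = n/2 × [58 + 16n - 16]
11050 = n × [42 + 16n]
16n² + (42)n - 11050 = 0
Discriminant: Δ = (42)² - 4(16)(-11050) = 1764 + 707200 = 708964
√Δ = 842
n = [-(42) + √Δ] / (2·16) = (-42 + 842) / 32 = 800 / 32 = 25
(The negative root is discarded since n must be a positive integer.)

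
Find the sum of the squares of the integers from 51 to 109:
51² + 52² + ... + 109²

Use ∑_{k=1}^{n} k² = n(n+1)(2n+1)/6, then subtract the first 50 terms.
∑_{k=1}^{109} k² = 109×110×219/6 = 437635
∑_{k=1}^{50} k² = 50×51×101/6 = 42925
∑_{k=51}^{109} k² = 437635 - 42925 = 394710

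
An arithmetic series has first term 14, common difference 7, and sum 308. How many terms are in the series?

Using S = n/2 × [2a + (n-1)d]
308 = n/2 × [2(14) + (n-1)(7)]
308 = n/2 × [28 + 7n - 7]
616 = n × [21 + 7n]
7n² + (21)n - 616 = 0
Discriminant: Δ = (21)² - 4(7)(-616) = 441 + 17248 = 17689
√Δ = 133
n = [-(21) + √Δ] / (2·7) = (-21 + 133) / 14 = 112 / 14 = 8
(The negative root is discarded since n must be a positive integer.)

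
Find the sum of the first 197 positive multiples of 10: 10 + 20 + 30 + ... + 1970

Factor out 10: = 10(1 + 2 + ... + 197) = 10 × n(n+1)/2
= 10 × 197×198/2
= 10 × 19503
= 195030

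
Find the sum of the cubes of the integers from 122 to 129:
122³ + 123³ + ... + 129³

Use ∑_{k=1}^{n} k³ = [n(n+1)/2]², then subtract the first 121 terms.
∑_{k=1}^{129} k³ = [129×130/2]² = 8385² = 70308225
∑_{k=1}^{121} k³ = [121×122/2]² = 7381² = 54479161
∑_{k=122}^{129} k³ = 70308225 - 54479161 = 15829064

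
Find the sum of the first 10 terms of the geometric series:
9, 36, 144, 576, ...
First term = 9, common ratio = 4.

Sₙ = a(1 - rⁿ) / (1 - r)
S_10 = 9(1 - 4^10) / (1 - 4)
S_10 = 9(1 - 1048576) / (-3)
S_10 = 3145725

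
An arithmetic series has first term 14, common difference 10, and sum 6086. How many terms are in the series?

Using S = n/2 × [2a + (n-1)d]
6086 = n/2 × [2(14) + (n-1)(10)]
6086 = n/2 × [28 + 10n - 10]
12172 = n × [18 + 10n]
10n² + (18)n - 12172 = 0
Discriminant: Δ = (18)² - 4(10)(-12172) = 324 + 486880 = 487204
√Δ = 698
n = [-(18) + √Δ] / (2·10) = (-18 + 698) / 20 = 680 / 20 = 34
(The negative root is discarded since n must be a positive integer.)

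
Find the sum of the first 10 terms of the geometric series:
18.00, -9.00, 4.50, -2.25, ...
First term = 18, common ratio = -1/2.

Sₙ = a(1 - rⁿ) / (1 - r)
S_10 = 18(1 - (-1/2)^10) / (1 - (-1/2))
S_10 = 18(1 - (1/1024)) / (3/2)
S_10 = 3069/256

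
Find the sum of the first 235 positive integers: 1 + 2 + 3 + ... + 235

Formula: ∑k = n(n+1)/2
= 235×236/2
= 55460/2
= 27730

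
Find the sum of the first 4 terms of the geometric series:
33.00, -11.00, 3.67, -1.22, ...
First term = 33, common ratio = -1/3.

Sₙ = a(1 - rⁿ) / (1 - r)
S_4 = 33(1 - (-1/3)^4) / (1 - (-1/3))
S_4 = 33(1 - (1/81)) / (4/3)
S_4 = 220/9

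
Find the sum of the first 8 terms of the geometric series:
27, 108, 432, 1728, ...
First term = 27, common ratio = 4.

Sₙ = a(1 - rⁿ) / (1 - r)
S_8 = 27(1 - 4^8) / (1 - 4)
S_8 = 27(1 - 65536) / (-3)
S_8 = 589815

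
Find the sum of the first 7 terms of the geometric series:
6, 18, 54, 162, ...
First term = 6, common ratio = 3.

Sₙ = a(1 - rⁿ) / (1 - r)
S_7 = 6(1 - 3^7) / (1 - 3)
S_7 = 6(1 - 2187) / (-2)
S_7 = 6558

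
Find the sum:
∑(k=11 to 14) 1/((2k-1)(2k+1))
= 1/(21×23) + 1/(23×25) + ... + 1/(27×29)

Partial fractions: 1/((2k-1)(2k+1)) = (1/2)[1/(2k-1) - 1/(2k+1)]
The series telescopes:
= (1/2)[1/21 - 1/29]
= 4/609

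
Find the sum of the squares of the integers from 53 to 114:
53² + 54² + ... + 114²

Use ∑_{k=1}^{n} k² = n(n+1)(2n+1)/6, then subtract the first 52 terms.
∑_{k=1}^{114} k² = 114×115×229/6 = 500365
∑_{k=1}^{52} k² = 52×53×105/6 = 48230
∑_{k=53}^{114} k² = 500365 - 48230 = 452135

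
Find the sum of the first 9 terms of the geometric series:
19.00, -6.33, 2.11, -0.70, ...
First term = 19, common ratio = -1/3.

Sₙ = a(1 - rⁿ) / (1 - r)
S_9 = 19(1 - (-1/3)^9) / (1 - (-1/3))
S_9 = 19(1 - (-1/19683)) / (4/3)
S_9 = 93499/6561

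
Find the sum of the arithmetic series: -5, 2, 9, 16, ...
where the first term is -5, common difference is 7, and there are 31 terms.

Sₙ = n/2 × (first + last)
Last term = a + (n-1)d = -5 + (31-1)×7 = 205
S_31 = 31/2 × (-5 + 205)
S_31 = 31/2 × 200 = 3100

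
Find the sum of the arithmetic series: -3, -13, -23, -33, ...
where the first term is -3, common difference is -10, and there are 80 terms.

Sₙ = n/2 × (first + last)
Last term = a + (n-1)d = -3 + (80-1)×(-10) = -793
S_80 = 80/2 × (-3 + (-793))
S_80 = 80/2 × (-796) = -31840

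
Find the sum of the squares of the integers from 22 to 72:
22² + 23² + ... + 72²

Use ∑_{k=1}^{n} k² = n(n+1)(2n+1)/6, then subtract the first 21 terms.
∑_{k=1}^{72} k² = 72×73×145/6 = 127020
∑_{k=1}^{21} k² = 21×22×43/6 = 3311
∑_{k=22}^{72} k² = 127020 - 3311 = 123709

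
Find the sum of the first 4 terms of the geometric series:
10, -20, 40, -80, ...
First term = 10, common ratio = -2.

Sₙ = a(1 - rⁿ) / (1 - r)
S_4 = 10(1 - (-2)^4) / (1 - (-2))
S_4 = 10(1 - 16) / (3)
S_4 = -50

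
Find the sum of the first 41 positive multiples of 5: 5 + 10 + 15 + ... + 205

Factor out 5: = 5(1 + 2 + ... + 41) = 5 × n(n+1)/2
= 5 × 41×42/2
= 5 × 861
= 4305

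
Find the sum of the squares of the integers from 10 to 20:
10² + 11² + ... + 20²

Use ∑_{k=1}^{n} k² = n(n+1)(2n+1)/6, then subtract the first 9 terms.
∑_{k=1}^{20} k² = 20×21×41/6 = 2870
∑_{k=1}^{9} k² = 9×10×19/6 = 285
∑_{k=10}^{20} k² = 2870 - 285 = 2585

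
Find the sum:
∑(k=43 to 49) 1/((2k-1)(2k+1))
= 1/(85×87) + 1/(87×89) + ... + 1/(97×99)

Partial fractions: 1/((2k-1)(2k+1)) = (1/2)[1/(2k-1) - 1/(2k+1)]
The series telescopes:
= (1/2)[1/85 - 1/99]
= 7/8415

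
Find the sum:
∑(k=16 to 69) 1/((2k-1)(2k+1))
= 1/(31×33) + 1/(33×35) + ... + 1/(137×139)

Partial fractions: 1/((2k-1)(2k+1)) = (1/2)[1/(2k-1) - 1/(2k+1)]
The series telescopes:
= (1/2)[1/31 - 1/139]
= 54/4309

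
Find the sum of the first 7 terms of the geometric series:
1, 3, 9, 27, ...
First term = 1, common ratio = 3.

Sₙ = a(1 - rⁿ) / (1 - r)
S_7 = 1(1 - 3^7) / (1 - 3)
S_7 = 1(1 - 2187) / (-2)
S_7 = 1093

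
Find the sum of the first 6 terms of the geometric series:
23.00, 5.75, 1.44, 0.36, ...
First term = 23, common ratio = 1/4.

Sₙ = a(1 - rⁿ) / (1 - r)
S_6 = 23(1 - (1/4)^6) / (1 - (1/4))
S_6 = 23(1 - (1/4096)) / (3/4)
S_6 = 31395/1024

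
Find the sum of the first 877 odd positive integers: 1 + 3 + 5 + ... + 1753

Sum of first n odd numbers = n²
= 877²
= 769129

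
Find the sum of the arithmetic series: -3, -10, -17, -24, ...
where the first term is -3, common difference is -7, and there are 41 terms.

Sₙ = n/2 × (first + last)
Last term = a + (n-1)d = -3 + (41-1)×(-7) = -283
S_41 = 41/2 × (-3 + (-283))
S_41 = 41/2 × (-286) = -5863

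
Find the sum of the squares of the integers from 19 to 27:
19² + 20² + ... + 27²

Use ∑_{k=1}^{n} k² = n(n+1)(2n+1)/6, then subtract the first 18 terms.
∑_{k=1}^{27} k² = 27×28×55/6 = 6930
∑_{k=1}^{18} k² = 18×19×37/6 = 2109
∑_{k=19}^{27} k² = 6930 - 2109 = 4821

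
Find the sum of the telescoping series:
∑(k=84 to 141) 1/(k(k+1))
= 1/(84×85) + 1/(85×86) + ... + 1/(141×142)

Partial fractions: 1/(k(k+1)) = 1/k - 1/(k+1)
The series telescopes:
= (1/84 - 1/85) + (1/85 - 1/86) + ... + (1/141 - 1/142)
= 1/84 - 1/142
= 29/5964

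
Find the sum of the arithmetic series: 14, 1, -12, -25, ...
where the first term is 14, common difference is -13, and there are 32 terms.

Sₙ = n/2 × (first + last)
Last term = a + (n-1)d = 14 + (32-1)×(-13) = -389
S_32 = 32/2 × (14 + (-389))
S_32 = 32/2 × (-375) = -6000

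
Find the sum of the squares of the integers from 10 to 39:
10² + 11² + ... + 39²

Use ∑_{k=1}^{n} k² = n(n+1)(2n+1)/6, then subtract the first 9 terms.
∑_{k=1}^{39} k² = 39×40×79/6 = 20540
∑_{k=1}^{9} k² = 9×10×19/6 = 285
∑_{k=10}^{39} k² = 20540 - 285 = 20255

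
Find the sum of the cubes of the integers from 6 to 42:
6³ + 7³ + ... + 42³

Use ∑_{k=1}^{n} k³ = [n(n+1)/2]², then subtract the first 5 terms.
∑_{k=1}^{42} k³ = [42×43/2]² = 903² = 815409
∑_{k=1}^{5} k³ = [5×6/2]² = 15² = 225
∑_{k=6}^{42} k³ = 815409 - 225 = 815184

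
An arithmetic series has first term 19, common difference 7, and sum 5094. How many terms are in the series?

Using S = n/2 × [2a + (n-1)d]
5094 = n/2 × [2(19) + (n-1)(7)]
5094 = n/2 × [38 + 7n - 7]
10188 = n × [31 + 7n]
7n² + (31)n - 10188 = 0
Discriminant: Δ = (31)² - 4(7)(-10188) = 961 + 285264 = 286225
√Δ = 535
n = [-(31) + √Δ] / (2·7) = (-31 + 535) / 14 = 504 / 14 = 36
(The negative root is discarded since n must be a positive integer.)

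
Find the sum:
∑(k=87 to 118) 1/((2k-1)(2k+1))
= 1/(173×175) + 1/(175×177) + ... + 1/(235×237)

Partial fractions: 1/((2k-1)(2k+1)) = (1/2)[1/(2k-1) - 1/(2k+1)]
The series telescopes:
= (1/2)[1/173 - 1/237]
= 32/41001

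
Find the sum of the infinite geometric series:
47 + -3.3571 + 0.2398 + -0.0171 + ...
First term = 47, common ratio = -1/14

For |r| < 1, S = a / (1 - r)
S = 47 / (1 - (-1/14))
S = 47 / (15/14)
S = 658/15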